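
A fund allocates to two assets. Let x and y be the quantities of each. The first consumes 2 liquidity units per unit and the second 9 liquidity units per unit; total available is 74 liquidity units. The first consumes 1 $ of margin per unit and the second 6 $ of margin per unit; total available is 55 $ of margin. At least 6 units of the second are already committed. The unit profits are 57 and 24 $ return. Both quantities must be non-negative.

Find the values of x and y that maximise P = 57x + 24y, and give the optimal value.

Feasible corners and P = 57x + 24y:
  (0, 74/9) → P = 592/3
  (0, 6) → P = 144
  (10, 6) → P = 714

The binding constraints are 2x + 9y = 74 and y = 6.
Solving simultaneously gives x = 10, y = 6.

x = 10, y = 6, maximum P = 714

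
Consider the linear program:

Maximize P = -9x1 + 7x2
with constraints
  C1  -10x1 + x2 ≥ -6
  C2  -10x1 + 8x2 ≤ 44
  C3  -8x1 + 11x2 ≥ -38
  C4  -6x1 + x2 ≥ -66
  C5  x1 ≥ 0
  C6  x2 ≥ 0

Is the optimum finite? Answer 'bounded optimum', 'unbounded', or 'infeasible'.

bounded optimum

Feasible corners and P = -9x1 + 7x2:
  (46/35, 50/7) → P = 1336/35
  (3/5, 0) → P = -27/5
  (0, 11/2) → P = 77/2
  (0, 0) → P = 0
The feasible region has finitely many vertices and no improving ray; the maximum is 77/2 at (0, 11/2).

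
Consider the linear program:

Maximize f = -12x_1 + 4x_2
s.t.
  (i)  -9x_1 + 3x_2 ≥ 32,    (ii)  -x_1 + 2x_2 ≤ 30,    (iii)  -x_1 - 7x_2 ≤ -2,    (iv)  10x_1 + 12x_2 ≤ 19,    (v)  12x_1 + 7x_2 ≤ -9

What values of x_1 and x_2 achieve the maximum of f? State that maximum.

Feasible corners and f = -12x_1 + 4x_2:
  (-109/33, 25/33) → f = 128/3
  (-251/99, 101/33) → f = 128/3
  (-206/9, 32/9) → f = 2600/9
  (-161/16, 319/32) → f = 1285/8
  (-241/74, 159/37) → f = 2082/37

At the optimal vertex, -x_1 + 2x_2 = 30 and -x_1 - 7x_2 = -2.
Solving simultaneously gives x_1 = -206/9, x_2 = 32/9.

x_1 = -206/9, x_2 = 32/9, maximum f = 2600/9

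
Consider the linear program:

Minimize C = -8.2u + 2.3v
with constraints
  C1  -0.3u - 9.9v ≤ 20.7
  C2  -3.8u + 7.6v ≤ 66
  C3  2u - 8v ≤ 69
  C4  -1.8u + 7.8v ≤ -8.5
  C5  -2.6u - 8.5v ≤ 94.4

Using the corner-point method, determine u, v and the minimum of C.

u = 2351/6, v = 268/3, minimum C = -90227/30

Feasible corners and C = -8.2u + 2.3v:
  (1725/74, -207/74) → C = -146211/740
  (-859/224, -1327/672) → C = 180793/6720
  (2351/6, 268/3) → C = -90227/30

The optimum lies where 2u - 8v = 69 and -1.8u + 7.8v = -8.5.
Solving simultaneously gives u = 2351/6, v = 268/3.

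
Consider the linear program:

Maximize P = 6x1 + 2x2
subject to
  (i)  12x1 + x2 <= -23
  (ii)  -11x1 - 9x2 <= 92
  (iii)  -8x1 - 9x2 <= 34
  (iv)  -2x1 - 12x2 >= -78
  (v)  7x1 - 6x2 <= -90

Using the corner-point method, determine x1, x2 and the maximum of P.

x1 = -51/8, x2 = 121/16, maximum P = -185/8

At the optimal vertex, -2x1 - 12x2 = -78 and 7x1 - 6x2 = -90.
Solving simultaneously gives x1 = -51/8, x2 = 121/16.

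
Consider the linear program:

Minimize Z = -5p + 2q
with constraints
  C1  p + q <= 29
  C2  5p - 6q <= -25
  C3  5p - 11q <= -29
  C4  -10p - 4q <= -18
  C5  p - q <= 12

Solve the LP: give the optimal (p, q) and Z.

Corner points and Z = -5p + 2q:
  (149/11, 170/11) → Z = -405/11
  (-49/3, 136/3) → Z = 517/3
  (1/10, 17/4) → Z = 8

The binding constraints are p + q = 29 and 5p - 6q = -25.
Solving simultaneously gives p = 149/11, q = 170/11.

p = 149/11, q = 170/11, minimum Z = -405/11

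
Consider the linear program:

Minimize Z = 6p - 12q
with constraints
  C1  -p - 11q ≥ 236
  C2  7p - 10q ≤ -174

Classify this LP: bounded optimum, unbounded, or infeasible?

From the feasible point (-4274/87, -1478/87), moving in the direction (-11, 1) keeps every constraint satisfied while Z decreases without bound.

unbounded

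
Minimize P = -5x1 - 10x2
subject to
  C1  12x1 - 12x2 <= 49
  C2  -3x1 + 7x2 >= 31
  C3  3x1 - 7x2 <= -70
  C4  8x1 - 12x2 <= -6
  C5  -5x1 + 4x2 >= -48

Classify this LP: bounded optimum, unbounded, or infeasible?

From the feasible point (1183/48, 329/16), moving in the direction (4, 5) keeps every constraint satisfied while P decreases without bound.

unbounded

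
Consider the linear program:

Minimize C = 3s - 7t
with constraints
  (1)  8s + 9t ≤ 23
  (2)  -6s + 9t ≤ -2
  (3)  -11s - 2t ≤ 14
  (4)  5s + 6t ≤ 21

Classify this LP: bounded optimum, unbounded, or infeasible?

bounded optimum

Corner points and C = 3s - 7t:
  (25/14, 61/63) → C = -179/126
  (-122/111, -106/111) → C = 376/111
The feasible region has finitely many vertices and no improving ray; the minimum is -179/126 at (25/14, 61/63).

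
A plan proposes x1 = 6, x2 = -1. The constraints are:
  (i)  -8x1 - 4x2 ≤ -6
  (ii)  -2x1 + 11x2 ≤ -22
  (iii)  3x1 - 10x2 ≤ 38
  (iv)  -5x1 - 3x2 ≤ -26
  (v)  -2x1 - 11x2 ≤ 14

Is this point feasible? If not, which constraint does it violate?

(i): -44 ≤ -6 ✓
(ii): -23 ≤ -22 ✓
(iii): 28 ≤ 38 ✓
(iv): -27 ≤ -26 ✓
(v): -1 ≤ 14 ✓

feasible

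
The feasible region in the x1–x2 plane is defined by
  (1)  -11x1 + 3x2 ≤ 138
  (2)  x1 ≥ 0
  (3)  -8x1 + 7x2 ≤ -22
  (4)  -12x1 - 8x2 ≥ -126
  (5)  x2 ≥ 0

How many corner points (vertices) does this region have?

3

Intersecting each pair of boundary lines and keeping only the points that satisfy every inequality leaves:
  (529/74, 186/37)
  (11/4, 0)
  (21/2, 0)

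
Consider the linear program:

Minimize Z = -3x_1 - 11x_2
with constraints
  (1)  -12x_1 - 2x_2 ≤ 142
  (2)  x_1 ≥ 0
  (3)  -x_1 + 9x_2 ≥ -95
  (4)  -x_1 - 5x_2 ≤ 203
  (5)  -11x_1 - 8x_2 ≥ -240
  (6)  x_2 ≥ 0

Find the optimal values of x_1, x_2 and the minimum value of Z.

Extreme points and Z = -3x_1 - 11x_2:
  (0, 30) → Z = -330
  (0, 0) → Z = 0
  (240/11, 0) → Z = -720/11

The binding constraints are x_1 = 0 and -11x_1 - 8x_2 = -240.
Solving simultaneously gives x_1 = 0, x_2 = 30.

x_1 = 0, x_2 = 30, minimum Z = -330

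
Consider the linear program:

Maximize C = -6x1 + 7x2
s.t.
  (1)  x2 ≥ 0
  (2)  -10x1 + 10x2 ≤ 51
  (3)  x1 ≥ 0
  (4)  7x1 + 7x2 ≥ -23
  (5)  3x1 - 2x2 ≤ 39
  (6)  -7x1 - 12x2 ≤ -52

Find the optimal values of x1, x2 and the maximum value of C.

x1 = 246/5, x2 = 543/10, maximum C = 849/10

Vertices and C = -6x1 + 7x2:
  (13, 0) → C = -78
  (52/7, 0) → C = -312/7
  (0, 51/10) → C = 357/10
  (246/5, 543/10) → C = 849/10
  (0, 13/3) → C = 91/3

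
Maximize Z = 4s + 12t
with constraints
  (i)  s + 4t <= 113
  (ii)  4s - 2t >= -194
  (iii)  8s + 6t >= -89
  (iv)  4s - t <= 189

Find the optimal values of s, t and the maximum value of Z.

Feasible corners and Z = 4s + 12t:
  (-275/9, 323/9) → Z = 2776/9
  (869/17, 263/17) → Z = 6632/17
  (-671/20, 299/10) → Z = 1123/5
  (1045/32, -467/8) → Z = -4559/8

The optimum lies where s + 4t = 113 and 4s - t = 189.
Solving simultaneously gives s = 869/17, t = 263/17.

s = 869/17, t = 263/17, maximum Z = 6632/17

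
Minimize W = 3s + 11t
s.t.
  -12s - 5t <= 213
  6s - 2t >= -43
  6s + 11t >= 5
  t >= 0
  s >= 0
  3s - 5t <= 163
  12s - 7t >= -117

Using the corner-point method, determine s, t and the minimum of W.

s = 5/6, t = 0, minimum W = 5/2

Feasible corners and W = 3s + 11t:
  (5/6, 0) → W = 5/2
  (0, 5/11) → W = 5
  (163/3, 0) → W = 163
  (0, 117/7) → W = 1287/7
The feasible region is unbounded (it extends along (5, 3), (7, 12)), but W strictly increases along every unbounded feasible direction, so there is no improving ray and the minimum is attained at a vertex.

The optimum lies where 6s + 11t = 5 and t = 0.
Solving simultaneously gives s = 5/6, t = 0.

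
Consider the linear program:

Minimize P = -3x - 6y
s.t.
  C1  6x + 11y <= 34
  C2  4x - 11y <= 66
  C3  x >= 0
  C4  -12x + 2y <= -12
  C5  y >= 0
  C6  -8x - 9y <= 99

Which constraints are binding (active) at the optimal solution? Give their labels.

C1 and C4

Vertices and P = -3x - 6y:
  (25/18, 7/3) → P = -109/6
  (17/3, 0) → P = -17
  (1, 0) → P = -3

The minimum is at (25/18, 7/3). Substituting into each constraint, equality holds for C1 and C4; the remaining constraints have slack.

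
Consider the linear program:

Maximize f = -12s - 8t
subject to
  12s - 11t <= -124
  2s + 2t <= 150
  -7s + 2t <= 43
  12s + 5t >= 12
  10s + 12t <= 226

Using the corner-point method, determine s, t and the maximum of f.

s = -61/24, t = 17/2, maximum f = -75/2

Corner points and f = -12s - 8t:
  (-61/24, 17/2) → f = -75/2
  (499/127, 1976/127) → f = -21796/127
  (-191/59, 600/59) → f = -2508/59
  (-8/13, 503/26) → f = -1916/13

The binding constraints are 12s - 11t = -124 and 12s + 5t = 12.
Solving simultaneously gives s = -61/24, t = 17/2.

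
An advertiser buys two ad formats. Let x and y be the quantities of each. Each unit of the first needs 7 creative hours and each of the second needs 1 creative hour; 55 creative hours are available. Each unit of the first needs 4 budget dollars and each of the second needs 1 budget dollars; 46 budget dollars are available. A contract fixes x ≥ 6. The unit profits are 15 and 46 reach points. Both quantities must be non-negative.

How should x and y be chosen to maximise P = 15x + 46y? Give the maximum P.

x = 6, y = 13, maximum P = 688

Extreme points and P = 15x + 46y:
  (55/7, 0) → P = 825/7
  (6, 0) → P = 90
  (6, 13) → P = 688

The binding constraints are 7x + y = 55 and x = 6.
Solving simultaneously gives x = 6, y = 13.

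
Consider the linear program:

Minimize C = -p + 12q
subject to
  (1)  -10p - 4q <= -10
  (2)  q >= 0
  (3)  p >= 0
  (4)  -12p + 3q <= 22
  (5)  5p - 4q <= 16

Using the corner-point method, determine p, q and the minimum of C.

p = 16/5, q = 0, minimum C = -16/5

Vertices and C = -p + 12q:
  (1, 0) → C = -1
  (0, 5/2) → C = 30
  (16/5, 0) → C = -16/5
  (0, 22/3) → C = 88
The feasible region is unbounded (it extends along (4, 5), (1, 4)), but C strictly increases along every unbounded feasible direction, so there is no improving ray and the minimum is attained at a vertex.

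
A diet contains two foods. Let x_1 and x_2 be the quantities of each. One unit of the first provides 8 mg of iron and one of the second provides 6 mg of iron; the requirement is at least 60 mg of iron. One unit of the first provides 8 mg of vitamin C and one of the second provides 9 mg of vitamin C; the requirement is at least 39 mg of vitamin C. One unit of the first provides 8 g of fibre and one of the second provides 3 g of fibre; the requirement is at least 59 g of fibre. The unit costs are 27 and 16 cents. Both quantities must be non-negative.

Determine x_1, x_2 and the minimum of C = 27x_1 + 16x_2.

Extreme points and C = 27x_1 + 16x_2:
  (0, 59/3) → C = 944/3
  (15/2, 0) → C = 405/2
  (29/4, 1/3) → C = 2413/12
The feasible region is unbounded (it extends along (0, 1), (1, 0)), but C strictly increases along every unbounded feasible direction, so there is no improving ray and the minimum is attained at a vertex.

x_1 = 29/4, x_2 = 1/3, minimum C = 2413/12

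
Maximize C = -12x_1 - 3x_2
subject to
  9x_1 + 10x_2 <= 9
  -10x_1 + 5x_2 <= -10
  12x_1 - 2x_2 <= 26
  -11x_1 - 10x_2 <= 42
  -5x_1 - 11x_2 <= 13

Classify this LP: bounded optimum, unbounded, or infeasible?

Extreme points and C = -12x_1 - 3x_2:
  (1, 0) → C = -12
  (139/69, -21/23) → C = -493/23
  (1/3, -4/3) → C = 0
  (130/71, -143/71) → C = -1131/71
The feasible region has finitely many vertices and no improving ray; the maximum is 0 at (1/3, -4/3).

bounded optimum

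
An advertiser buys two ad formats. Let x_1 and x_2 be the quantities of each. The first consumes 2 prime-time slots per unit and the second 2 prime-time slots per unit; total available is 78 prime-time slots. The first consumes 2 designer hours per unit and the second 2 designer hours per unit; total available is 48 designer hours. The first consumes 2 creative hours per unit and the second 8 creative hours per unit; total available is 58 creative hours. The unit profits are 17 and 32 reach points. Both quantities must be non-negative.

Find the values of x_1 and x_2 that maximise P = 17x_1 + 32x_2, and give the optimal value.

x_1 = 67/3, x_2 = 5/3, maximum P = 433

Corner points and P = 17x_1 + 32x_2:
  (0, 0) → P = 0
  (0, 29/4) → P = 232
  (24, 0) → P = 408
  (67/3, 5/3) → P = 433

The binding constraints are 2x_1 + 2x_2 = 48 and 2x_1 + 8x_2 = 58.
Solving simultaneously gives x_1 = 67/3, x_2 = 5/3.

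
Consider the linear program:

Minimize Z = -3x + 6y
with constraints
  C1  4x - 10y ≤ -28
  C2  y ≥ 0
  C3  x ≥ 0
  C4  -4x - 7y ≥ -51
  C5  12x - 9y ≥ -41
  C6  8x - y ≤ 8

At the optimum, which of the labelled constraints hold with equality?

Vertices and Z = -3x + 6y:
  (0, 14/5) → Z = 84/5
  (27/19, 64/19) → Z = 303/19
  (0, 41/9) → Z = 82/3
  (43/30, 97/15) → Z = 69/2
  (107/60, 94/15) → Z = 129/4

The minimum is at (27/19, 64/19). Substituting into each constraint, equality holds for C1 and C6; the remaining constraints have slack.

C1 and C6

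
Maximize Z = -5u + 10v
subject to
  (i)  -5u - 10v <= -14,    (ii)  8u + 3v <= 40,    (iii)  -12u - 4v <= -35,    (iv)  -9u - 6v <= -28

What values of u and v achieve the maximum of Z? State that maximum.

u = -55/4, v = 50, maximum Z = 2275/4

Vertices and Z = -5u + 10v:
  (358/65, -88/65) → Z = -534/13
  (49/15, -7/30) → Z = -56/3
  (-55/4, 50) → Z = 2275/4
  (49/18, 7/12) → Z = -70/9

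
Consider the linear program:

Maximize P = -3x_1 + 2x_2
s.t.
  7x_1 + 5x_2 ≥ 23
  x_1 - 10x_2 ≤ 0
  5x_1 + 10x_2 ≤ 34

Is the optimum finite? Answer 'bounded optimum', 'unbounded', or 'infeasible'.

bounded optimum

Corner points and P = -3x_1 + 2x_2:
  (46/15, 23/75) → P = -644/75
  (4/3, 41/15) → P = 22/15
  (17/3, 17/30) → P = -238/15
The feasible region has finitely many vertices and no improving ray; the maximum is 22/15 at (4/3, 41/15).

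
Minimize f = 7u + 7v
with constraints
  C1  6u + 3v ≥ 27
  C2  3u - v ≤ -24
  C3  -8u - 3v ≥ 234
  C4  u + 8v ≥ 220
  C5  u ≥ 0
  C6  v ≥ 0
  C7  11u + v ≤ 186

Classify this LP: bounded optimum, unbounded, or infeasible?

infeasible

The boundaries 6u + 3v = 27 and -8u - 3v = 234 meet at (-261/2, 270), but that point violates u ≥ 0. Every candidate vertex is excluded by some other constraint, so the feasible region is empty.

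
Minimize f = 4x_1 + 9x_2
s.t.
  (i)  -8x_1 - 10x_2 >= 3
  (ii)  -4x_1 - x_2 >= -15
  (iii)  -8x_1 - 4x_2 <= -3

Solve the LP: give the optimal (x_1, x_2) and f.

Corner points and f = 4x_1 + 9x_2:
  (153/32, -33/8) → f = -18
  (7/8, -1) → f = -11/2
  (57/8, -27/2) → f = -93

x_1 = 57/8, x_2 = -27/2, minimum f = -93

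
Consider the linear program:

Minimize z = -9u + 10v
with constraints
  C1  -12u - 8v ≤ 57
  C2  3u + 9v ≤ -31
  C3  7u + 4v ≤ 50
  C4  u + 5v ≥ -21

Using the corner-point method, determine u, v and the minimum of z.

u = 17/3, v = -16/3, minimum z = -313/3

Vertices and z = -9u + 10v:
  (-265/84, -67/28) → z = 125/28
  (-9/4, -15/4) → z = -69/4
  (17/3, -16/3) → z = -313/3

At the optimal vertex, 3u + 9v = -31 and u + 5v = -21.
Solving simultaneously gives u = 17/3, v = -16/3.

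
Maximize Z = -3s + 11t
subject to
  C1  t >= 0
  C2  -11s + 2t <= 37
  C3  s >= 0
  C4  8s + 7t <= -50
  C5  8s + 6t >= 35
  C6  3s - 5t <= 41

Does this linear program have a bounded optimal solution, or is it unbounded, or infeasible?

infeasible

The boundaries t = 0 and 8s + 6t = 35 meet at (35/8, 0), but that point violates 8s + 7t ≤ -50. Every candidate vertex is excluded by some other constraint, so the feasible region is empty.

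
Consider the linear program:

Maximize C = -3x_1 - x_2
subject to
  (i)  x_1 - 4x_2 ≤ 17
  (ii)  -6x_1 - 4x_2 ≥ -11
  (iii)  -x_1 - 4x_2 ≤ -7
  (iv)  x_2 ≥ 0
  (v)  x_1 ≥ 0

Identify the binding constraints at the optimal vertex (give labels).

Vertices and C = -3x_1 - x_2:
  (4/5, 31/20) → C = -79/20
  (0, 11/4) → C = -11/4
  (0, 7/4) → C = -7/4

The maximum is at (0, 7/4). Substituting into each constraint, equality holds for (iii) and (v); the remaining constraints have slack.

(iii) and (v)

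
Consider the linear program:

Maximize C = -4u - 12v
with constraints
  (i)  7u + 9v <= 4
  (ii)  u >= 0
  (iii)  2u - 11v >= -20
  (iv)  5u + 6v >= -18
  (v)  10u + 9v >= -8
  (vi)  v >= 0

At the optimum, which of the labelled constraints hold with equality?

(ii) and (vi)

Vertices and C = -4u - 12v:
  (0, 4/9) → C = -16/3
  (4/7, 0) → C = -16/7
  (0, 0) → C = 0

The maximum is at (0, 0). Substituting into each constraint, equality holds for (ii) and (vi); the remaining constraints have slack.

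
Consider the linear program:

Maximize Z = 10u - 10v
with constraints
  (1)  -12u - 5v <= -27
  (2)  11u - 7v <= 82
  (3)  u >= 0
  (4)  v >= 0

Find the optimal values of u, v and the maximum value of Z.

u = 82/11, v = 0, maximum Z = 820/11

Vertices and Z = 10u - 10v:
  (0, 27/5) → Z = -54
  (9/4, 0) → Z = 45/2
  (82/11, 0) → Z = 820/11
The feasible region is unbounded (it extends along (0, 1), (7, 11)), but Z strictly decreases along every unbounded feasible direction, so there is no improving ray and the maximum is attained at a vertex.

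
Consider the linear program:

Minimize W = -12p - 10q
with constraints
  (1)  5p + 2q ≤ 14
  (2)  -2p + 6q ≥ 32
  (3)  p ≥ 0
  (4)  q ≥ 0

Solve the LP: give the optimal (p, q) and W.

p = 0, q = 7, minimum W = -70

Vertices and W = -12p - 10q:
  (10/17, 94/17) → W = -1060/17
  (0, 7) → W = -70
  (0, 16/3) → W = -160/3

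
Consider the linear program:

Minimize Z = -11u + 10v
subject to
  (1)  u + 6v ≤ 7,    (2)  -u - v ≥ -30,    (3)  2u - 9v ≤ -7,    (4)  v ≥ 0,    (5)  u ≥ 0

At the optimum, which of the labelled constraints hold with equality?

(1) and (3)

Corner points and Z = -11u + 10v:
  (1, 1) → Z = -1
  (0, 7/6) → Z = 35/3
  (0, 7/9) → Z = 70/9

The minimum is at (1, 1). Substituting into each constraint, equality holds for (1) and (3); the remaining constraints have slack.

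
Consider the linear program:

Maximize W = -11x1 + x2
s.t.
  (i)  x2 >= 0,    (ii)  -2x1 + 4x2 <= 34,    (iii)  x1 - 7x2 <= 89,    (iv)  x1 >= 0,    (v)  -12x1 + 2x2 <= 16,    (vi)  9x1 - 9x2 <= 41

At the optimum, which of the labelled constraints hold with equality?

(iv) and (v)

Extreme points and W = -11x1 + x2:
  (0, 0) → W = 0
  (41/9, 0) → W = -451/9
  (1/11, 94/11) → W = 83/11
  (235/9, 194/9) → W = -797/3
  (0, 8) → W = 8

The maximum is at (0, 8). Substituting into each constraint, equality holds for (iv) and (v); the remaining constraints have slack.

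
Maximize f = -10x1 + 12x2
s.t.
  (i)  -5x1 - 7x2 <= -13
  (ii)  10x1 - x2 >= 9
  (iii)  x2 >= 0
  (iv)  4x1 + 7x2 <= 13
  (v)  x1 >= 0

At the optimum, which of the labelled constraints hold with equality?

(ii) and (iv)

Extreme points and f = -10x1 + 12x2:
  (76/75, 17/15) → f = 52/15
  (13/5, 0) → f = -26
  (38/37, 47/37) → f = 184/37
  (13/4, 0) → f = -65/2

The maximum is at (38/37, 47/37). Substituting into each constraint, equality holds for (ii) and (iv); the remaining constraints have slack.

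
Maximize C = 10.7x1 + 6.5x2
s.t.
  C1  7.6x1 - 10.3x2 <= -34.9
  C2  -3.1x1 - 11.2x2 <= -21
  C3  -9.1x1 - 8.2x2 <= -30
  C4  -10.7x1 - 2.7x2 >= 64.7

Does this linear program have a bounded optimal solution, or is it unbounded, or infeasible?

unbounded

From the feasible point (-61154/6317, 90977/6317), moving in the direction (-2.7, 10.7) keeps every constraint satisfied while C increases without bound.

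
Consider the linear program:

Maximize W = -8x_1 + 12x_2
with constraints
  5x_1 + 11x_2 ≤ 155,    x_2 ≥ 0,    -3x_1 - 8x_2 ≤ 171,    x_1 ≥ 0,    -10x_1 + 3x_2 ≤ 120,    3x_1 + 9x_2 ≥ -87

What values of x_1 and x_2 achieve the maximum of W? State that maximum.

x_1 = 0, x_2 = 155/11, maximum W = 1860/11

Corner points and W = -8x_1 + 12x_2:
  (31, 0) → W = -248
  (0, 155/11) → W = 1860/11
  (0, 0) → W = 0

At the optimal vertex, 5x_1 + 11x_2 = 155 and x_1 = 0.
Solving simultaneously gives x_1 = 0, x_2 = 155/11.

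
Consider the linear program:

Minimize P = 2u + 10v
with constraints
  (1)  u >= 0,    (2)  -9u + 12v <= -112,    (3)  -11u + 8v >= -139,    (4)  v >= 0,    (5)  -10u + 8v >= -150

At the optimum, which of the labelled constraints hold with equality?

Vertices and P = 2u + 10v:
  (193/15, 19/60) → P = 289/10
  (112/9, 0) → P = 224/9
  (139/11, 0) → P = 278/11

The minimum is at (112/9, 0). Substituting into each constraint, equality holds for (2) and (4); the remaining constraints have slack.

(2) and (4)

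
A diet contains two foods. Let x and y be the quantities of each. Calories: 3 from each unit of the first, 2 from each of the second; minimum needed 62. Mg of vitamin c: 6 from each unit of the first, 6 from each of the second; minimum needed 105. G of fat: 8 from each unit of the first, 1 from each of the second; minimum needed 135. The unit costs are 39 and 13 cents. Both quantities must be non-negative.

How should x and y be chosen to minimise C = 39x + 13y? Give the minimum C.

x = 16, y = 7, minimum C = 715

Feasible corners and C = 39x + 13y:
  (0, 135) → C = 1755
  (62/3, 0) → C = 806
  (16, 7) → C = 715
The feasible region is unbounded (it extends along (0, 1), (1, 0)), but C strictly increases along every unbounded feasible direction, so there is no improving ray and the minimum is attained at a vertex.

At the optimal vertex, 3x + 2y = 62 and 8x + y = 135.
Solving simultaneously gives x = 16, y = 7.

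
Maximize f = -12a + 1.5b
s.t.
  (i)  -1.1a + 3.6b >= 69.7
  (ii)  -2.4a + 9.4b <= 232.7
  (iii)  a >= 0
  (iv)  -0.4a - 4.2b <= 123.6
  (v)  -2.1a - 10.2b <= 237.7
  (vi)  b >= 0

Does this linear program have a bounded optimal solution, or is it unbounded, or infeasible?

Feasible corners and f = -12a + 1.5b:
  (9127/85, 8869/170) → f = -411489/340
  (0, 697/36) → f = 697/24
  (0, 2327/94) → f = 6981/188
The feasible region has finitely many vertices and no improving ray; the maximum is 6981/188 at (0, 2327/94).

bounded optimum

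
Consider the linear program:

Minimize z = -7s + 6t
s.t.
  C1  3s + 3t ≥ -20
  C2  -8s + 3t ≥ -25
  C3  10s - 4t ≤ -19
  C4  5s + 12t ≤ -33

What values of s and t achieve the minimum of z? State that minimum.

Vertices and z = -7s + 6t:
  (-137/42, -143/42) → z = 101/42
  (-47/7, 1/21) → z = 331/7
  (-18/7, -47/28) → z = 111/14

The binding constraints are 3s + 3t = -20 and 10s - 4t = -19.
Solving simultaneously gives s = -137/42, t = -143/42.

s = -137/42, t = -143/42, minimum z = 101/42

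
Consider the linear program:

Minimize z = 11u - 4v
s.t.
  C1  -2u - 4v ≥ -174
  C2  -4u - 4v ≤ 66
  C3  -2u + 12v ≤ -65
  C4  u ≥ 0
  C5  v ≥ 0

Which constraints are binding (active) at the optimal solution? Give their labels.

C3 and C5

Feasible corners and z = 11u - 4v:
  (587/8, 109/16) → z = 6239/8
  (87, 0) → z = 957
  (65/2, 0) → z = 715/2

The minimum is at (65/2, 0). Substituting into each constraint, equality holds for C3 and C5; the remaining constraints have slack.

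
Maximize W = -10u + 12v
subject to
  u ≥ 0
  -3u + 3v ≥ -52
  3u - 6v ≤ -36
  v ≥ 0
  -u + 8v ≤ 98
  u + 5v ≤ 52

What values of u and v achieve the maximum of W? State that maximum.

u = 0, v = 52/5, maximum W = 624/5

Extreme points and W = -10u + 12v:
  (0, 6) → W = 72
  (0, 52/5) → W = 624/5
  (44/7, 64/7) → W = 328/7

At the optimal vertex, u = 0 and u + 5v = 52.
Solving simultaneously gives u = 0, v = 52/5.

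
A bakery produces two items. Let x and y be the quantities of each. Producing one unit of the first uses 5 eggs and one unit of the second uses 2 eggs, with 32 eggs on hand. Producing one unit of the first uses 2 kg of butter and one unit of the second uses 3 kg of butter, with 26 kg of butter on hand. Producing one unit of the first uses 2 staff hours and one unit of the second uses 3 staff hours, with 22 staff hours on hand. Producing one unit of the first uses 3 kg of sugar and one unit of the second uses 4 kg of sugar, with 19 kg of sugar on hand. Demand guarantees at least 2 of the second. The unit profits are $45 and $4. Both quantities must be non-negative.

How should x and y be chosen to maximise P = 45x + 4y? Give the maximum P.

x = 11/3, y = 2, maximum P = 173

Extreme points and P = 45x + 4y:
  (0, 19/4) → P = 19
  (0, 2) → P = 8
  (11/3, 2) → P = 173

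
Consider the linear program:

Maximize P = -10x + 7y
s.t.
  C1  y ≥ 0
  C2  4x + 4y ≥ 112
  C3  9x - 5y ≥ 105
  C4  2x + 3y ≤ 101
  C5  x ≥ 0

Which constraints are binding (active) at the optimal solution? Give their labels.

C3 and C4

Feasible corners and P = -10x + 7y:
  (28, 0) → P = -280
  (101/2, 0) → P = -505
  (35/2, 21/2) → P = -203/2
  (820/37, 699/37) → P = -3307/37

The maximum is at (820/37, 699/37). Substituting into each constraint, equality holds for C3 and C4; the remaining constraints have slack.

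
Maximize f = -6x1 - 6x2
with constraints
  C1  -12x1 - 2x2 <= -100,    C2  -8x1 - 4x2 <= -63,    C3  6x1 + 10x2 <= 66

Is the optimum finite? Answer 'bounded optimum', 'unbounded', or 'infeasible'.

unbounded

From the feasible point (137/16, -11/8), moving in the direction (4, -8) keeps every constraint satisfied while f increases without bound.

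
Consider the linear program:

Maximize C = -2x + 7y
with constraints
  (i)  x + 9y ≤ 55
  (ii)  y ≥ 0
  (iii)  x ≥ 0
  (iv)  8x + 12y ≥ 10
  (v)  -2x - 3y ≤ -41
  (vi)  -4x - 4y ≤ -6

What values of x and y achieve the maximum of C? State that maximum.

x = 68/5, y = 23/5, maximum C = 5

Corner points and C = -2x + 7y:
  (55, 0) → C = -110
  (68/5, 23/5) → C = 5
  (41/2, 0) → C = -41

The optimum lies where x + 9y = 55 and -2x - 3y = -41.
Solving simultaneously gives x = 68/5, y = 23/5.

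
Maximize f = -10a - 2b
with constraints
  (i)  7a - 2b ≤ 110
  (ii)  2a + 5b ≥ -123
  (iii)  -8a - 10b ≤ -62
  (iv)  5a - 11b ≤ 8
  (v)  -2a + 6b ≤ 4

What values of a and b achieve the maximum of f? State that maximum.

a = 83/17, b = 39/17, maximum f = -908/17

Extreme points and f = -10a - 2b:
  (127/23, 41/23) → f = -1352/23
  (83/17, 39/17) → f = -908/17
  (23/2, 9/2) → f = -124

The optimum lies where -8a - 10b = -62 and -2a + 6b = 4.
Solving simultaneously gives a = 83/17, b = 39/17.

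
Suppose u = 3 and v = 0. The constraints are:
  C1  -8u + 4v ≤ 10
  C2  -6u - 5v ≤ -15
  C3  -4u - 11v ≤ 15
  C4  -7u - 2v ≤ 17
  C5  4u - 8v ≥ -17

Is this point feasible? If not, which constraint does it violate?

C1: -24 ≤ 10 ✓
C2: -18 ≤ -15 ✓
C3: -12 ≤ 15 ✓
C4: -21 ≤ 17 ✓
C5: 12 ≥ -17 ✓

feasible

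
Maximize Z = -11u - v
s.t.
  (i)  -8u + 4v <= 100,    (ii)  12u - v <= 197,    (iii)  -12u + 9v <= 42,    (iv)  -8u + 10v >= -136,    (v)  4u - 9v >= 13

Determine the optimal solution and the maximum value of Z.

Extreme points and Z = -11u - v:
  (-61/2, -36) → Z = 743/2
  (-193/6, -118/3) → Z = 2359/6
  (131/8, -1/2) → Z = -1437/8
  (220/13, 79/13) → Z = -2499/13
  (-55/8, -9/2) → Z = 641/8

At the optimal vertex, -8u + 4v = 100 and -8u + 10v = -136.
Solving simultaneously gives u = -193/6, v = -118/3.

u = -193/6, v = -118/3, maximum Z = 2359/6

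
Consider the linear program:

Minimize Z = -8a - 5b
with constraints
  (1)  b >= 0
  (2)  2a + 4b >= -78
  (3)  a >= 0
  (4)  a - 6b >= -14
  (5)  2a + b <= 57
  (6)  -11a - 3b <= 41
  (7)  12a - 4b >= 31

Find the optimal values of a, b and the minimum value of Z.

a = 328/13, b = 85/13, minimum Z = -3049/13

Vertices and Z = -8a - 5b:
  (57/2, 0) → Z = -228
  (31/12, 0) → Z = -62/3
  (328/13, 85/13) → Z = -3049/13
  (121/34, 199/68) → Z = -2931/68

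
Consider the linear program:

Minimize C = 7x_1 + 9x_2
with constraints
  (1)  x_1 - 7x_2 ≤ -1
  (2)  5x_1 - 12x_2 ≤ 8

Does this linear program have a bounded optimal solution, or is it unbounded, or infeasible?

unbounded

From the feasible point (68/23, 13/23), moving in the direction (-7, -1) keeps every constraint satisfied while C decreases without bound.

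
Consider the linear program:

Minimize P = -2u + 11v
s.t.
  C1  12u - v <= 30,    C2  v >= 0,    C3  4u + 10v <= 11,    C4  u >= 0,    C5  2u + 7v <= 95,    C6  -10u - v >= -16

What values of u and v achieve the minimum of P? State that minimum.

u = 8/5, v = 0, minimum P = -16/5

Corner points and P = -2u + 11v:
  (0, 0) → P = 0
  (8/5, 0) → P = -16/5
  (0, 11/10) → P = 121/10
  (149/96, 23/48) → P = 13/6

The binding constraints are v = 0 and -10u - v = -16.
Solving simultaneously gives u = 8/5, v = 0.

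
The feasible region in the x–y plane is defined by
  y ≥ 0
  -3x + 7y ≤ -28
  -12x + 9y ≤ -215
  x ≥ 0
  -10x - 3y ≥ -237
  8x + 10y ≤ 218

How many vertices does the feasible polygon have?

4

Pairwise boundary intersections that survive every other constraint:
  (215/12, 0)
  (237/10, 0)
  (257/12, 14/3)
  (429/19, 71/19)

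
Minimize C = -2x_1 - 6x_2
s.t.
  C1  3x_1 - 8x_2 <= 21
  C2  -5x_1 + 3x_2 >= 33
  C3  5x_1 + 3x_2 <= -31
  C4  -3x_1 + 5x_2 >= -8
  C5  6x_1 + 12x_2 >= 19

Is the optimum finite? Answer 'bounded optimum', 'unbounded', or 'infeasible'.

unbounded

From the feasible point (-143/14, 281/42), moving in the direction (-12, 6) keeps every constraint satisfied while C decreases without bound.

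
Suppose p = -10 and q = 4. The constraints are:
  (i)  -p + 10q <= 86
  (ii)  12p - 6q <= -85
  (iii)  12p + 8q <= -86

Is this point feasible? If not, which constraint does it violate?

(i): 50 ≤ 86 ✓
(ii): -144 ≤ -85 ✓
(iii): -88 ≤ -86 ✓

feasible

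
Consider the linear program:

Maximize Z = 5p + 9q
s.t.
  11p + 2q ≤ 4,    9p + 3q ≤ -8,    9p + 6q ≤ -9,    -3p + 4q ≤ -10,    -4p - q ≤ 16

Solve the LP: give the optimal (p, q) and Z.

Corner points and Z = 5p + 9q:
  (28/15, -124/15) → Z = -976/15
  (12, -64) → Z = -516
  (-2/45, -38/15) → Z = -1036/45
  (-54/19, -88/19) → Z = -1062/19

The optimum lies where 9p + 3q = -8 and -3p + 4q = -10.
Solving simultaneously gives p = -2/45, q = -38/15.

p = -2/45, q = -38/15, maximum Z = -1036/45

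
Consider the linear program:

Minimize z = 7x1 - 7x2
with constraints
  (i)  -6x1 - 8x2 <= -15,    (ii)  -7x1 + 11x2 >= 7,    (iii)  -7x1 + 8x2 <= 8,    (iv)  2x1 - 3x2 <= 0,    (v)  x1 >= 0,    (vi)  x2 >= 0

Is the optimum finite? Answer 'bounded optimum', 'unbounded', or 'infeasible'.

Feasible corners and z = 7x1 - 7x2:
  (109/122, 147/122) → z = -133/61
  (7/13, 153/104) → z = -679/104
  (21, 14) → z = 49
The feasible region has finitely many vertices and no improving ray; the minimum is -679/104 at (7/13, 153/104).

bounded optimum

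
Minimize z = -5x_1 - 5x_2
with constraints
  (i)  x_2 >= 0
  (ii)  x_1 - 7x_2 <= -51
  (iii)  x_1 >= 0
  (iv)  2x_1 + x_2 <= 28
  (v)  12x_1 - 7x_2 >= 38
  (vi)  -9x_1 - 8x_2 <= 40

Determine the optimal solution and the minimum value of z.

x_1 = 9, x_2 = 10, minimum z = -95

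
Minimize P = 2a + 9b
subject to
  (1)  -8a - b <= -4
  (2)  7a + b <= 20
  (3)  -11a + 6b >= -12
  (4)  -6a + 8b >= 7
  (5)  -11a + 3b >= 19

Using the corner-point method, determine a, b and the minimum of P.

Feasible corners and P = 2a + 9b:
  (-16, 132) → P = 1156
  (-1/5, 28/5) → P = 50
  (41/32, 353/32) → P = 3259/32

The binding constraints are -8a - b = -4 and -11a + 3b = 19.
Solving simultaneously gives a = -1/5, b = 28/5.

a = -1/5, b = 28/5, minimum P = 50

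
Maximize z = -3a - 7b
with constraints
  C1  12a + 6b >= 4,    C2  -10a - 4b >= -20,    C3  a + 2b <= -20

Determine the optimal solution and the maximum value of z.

Corner points and z = -3a - 7b:
  (26/3, -50/3) → z = 272/3
  (64/9, -122/9) → z = 662/9
  (15/2, -55/4) → z = 295/4

a = 26/3, b = -50/3, maximum z = 272/3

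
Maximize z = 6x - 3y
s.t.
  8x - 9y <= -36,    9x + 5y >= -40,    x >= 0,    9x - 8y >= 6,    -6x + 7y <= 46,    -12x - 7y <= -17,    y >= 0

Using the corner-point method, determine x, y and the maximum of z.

Extreme points and z = 6x - 3y:
  (342/17, 372/17) → z = 936/17
  (81, 76) → z = 258
  (82/3, 30) → z = 74

x = 81, y = 76, maximum z = 258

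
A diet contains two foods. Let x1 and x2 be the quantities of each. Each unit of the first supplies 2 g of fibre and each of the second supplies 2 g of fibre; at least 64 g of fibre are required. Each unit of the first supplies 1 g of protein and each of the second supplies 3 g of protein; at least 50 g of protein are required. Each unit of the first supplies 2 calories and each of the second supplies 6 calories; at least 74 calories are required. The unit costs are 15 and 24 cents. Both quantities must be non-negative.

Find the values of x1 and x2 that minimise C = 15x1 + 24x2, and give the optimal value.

The feasible region is unbounded (it extends along (0, 1), (1, 0)), but C strictly increases along every unbounded feasible direction, so there is no improving ray and the minimum is attained at a vertex.

The binding constraints are 2x1 + 2x2 = 64 and x1 + 3x2 = 50.
Solving simultaneously gives x1 = 23, x2 = 9.

x1 = 23, x2 = 9, minimum C = 561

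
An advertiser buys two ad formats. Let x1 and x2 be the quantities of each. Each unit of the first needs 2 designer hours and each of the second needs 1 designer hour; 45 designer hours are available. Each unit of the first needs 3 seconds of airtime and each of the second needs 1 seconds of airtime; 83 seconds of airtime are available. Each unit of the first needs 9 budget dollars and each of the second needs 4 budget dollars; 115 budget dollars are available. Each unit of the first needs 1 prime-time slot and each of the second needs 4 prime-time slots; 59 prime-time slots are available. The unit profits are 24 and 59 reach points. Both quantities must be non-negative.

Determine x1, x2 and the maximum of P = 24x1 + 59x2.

x1 = 7, x2 = 13, maximum P = 935

Corner points and P = 24x1 + 59x2:
  (0, 0) → P = 0
  (0, 59/4) → P = 3481/4
  (115/9, 0) → P = 920/3
  (7, 13) → P = 935

The optimum lies where 9x1 + 4x2 = 115 and x1 + 4x2 = 59.
Solving simultaneously gives x1 = 7, x2 = 13.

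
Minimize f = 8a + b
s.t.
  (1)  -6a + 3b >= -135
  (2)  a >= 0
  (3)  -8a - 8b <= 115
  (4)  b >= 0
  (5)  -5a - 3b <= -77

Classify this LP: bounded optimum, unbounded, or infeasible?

Extreme points and f = 8a + b:
  (45/2, 0) → f = 180
  (0, 77/3) → f = 77/3
  (77/5, 0) → f = 616/5
The feasible region has finitely many vertices and no improving ray; the minimum is 77/3 at (0, 77/3).

bounded optimum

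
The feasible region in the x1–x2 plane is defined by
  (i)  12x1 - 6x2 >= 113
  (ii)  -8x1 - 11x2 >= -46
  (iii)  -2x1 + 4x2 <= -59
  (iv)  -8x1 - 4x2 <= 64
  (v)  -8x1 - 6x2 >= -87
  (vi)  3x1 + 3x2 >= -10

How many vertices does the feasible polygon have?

4

Pairwise boundary intersections that survive every other constraint:
  (833/54, -190/27)
  (681/40, -41/5)
  (137/18, -197/18)
  (107/2, -341/6)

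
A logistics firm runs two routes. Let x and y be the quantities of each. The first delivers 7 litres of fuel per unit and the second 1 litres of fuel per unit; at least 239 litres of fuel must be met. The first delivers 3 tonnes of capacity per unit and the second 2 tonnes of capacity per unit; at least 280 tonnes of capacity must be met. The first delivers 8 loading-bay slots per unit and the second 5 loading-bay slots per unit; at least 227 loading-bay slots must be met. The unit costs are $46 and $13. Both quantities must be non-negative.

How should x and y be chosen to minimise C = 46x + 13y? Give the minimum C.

x = 18, y = 113, minimum C = 2297

Corner points and C = 46x + 13y:
  (0, 239) → C = 3107
  (280/3, 0) → C = 12880/3
  (18, 113) → C = 2297
The feasible region is unbounded (it extends along (0, 1), (1, 0)), but C strictly increases along every unbounded feasible direction, so there is no improving ray and the minimum is attained at a vertex.

The optimum lies where 7x + y = 239 and 3x + 2y = 280.
Solving simultaneously gives x = 18, y = 113.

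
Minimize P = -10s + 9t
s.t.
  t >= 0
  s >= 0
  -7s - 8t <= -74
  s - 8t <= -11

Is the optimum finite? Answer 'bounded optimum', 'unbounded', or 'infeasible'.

From the feasible point (0, 37/4), moving in the direction (8, 1) keeps every constraint satisfied while P decreases without bound.

unbounded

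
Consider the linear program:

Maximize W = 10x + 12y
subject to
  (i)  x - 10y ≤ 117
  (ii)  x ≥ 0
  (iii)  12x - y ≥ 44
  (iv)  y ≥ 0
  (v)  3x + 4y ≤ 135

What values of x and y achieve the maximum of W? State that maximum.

x = 45, y = 0, maximum W = 450

Corner points and W = 10x + 12y:
  (11/3, 0) → W = 110/3
  (311/51, 496/17) → W = 20966/51
  (45, 0) → W = 450

At the optimal vertex, y = 0 and 3x + 4y = 135.
Solving simultaneously gives x = 45, y = 0.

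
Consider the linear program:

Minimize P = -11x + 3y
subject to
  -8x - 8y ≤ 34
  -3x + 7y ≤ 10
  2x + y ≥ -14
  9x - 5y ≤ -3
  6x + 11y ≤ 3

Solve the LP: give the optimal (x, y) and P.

x = -6/43, y = 15/43, minimum P = 111/43

The binding constraints are 9x - 5y = -3 and 6x + 11y = 3.
Solving simultaneously gives x = -6/43, y = 15/43.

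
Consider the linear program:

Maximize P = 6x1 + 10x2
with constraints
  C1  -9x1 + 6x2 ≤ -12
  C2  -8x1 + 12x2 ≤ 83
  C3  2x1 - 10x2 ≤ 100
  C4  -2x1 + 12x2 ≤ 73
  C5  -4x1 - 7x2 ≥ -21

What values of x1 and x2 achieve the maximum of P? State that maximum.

Extreme points and P = 6x1 + 10x2:
  (-80/13, -146/13) → P = -1940/13
  (70/29, 47/29) → P = 890/29
  (455/27, -179/27) → P = 940/27

The optimum lies where 2x1 - 10x2 = 100 and -4x1 - 7x2 = -21.
Solving simultaneously gives x1 = 455/27, x2 = -179/27.

x1 = 455/27, x2 = -179/27, maximum P = 940/27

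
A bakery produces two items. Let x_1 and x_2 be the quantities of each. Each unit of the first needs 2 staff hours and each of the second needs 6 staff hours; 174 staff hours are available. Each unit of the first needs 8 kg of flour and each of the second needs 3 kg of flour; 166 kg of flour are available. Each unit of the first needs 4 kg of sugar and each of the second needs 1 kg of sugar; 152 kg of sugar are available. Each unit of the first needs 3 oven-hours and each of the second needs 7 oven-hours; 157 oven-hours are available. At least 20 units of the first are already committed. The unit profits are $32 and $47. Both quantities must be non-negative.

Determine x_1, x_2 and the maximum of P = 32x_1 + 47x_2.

Extreme points and P = 32x_1 + 47x_2:
  (83/4, 0) → P = 664
  (20, 0) → P = 640
  (20, 2) → P = 734

At the optimal vertex, 8x_1 + 3x_2 = 166 and x_1 = 20.
Solving simultaneously gives x_1 = 20, x_2 = 2.

x_1 = 20, x_2 = 2, maximum P = 734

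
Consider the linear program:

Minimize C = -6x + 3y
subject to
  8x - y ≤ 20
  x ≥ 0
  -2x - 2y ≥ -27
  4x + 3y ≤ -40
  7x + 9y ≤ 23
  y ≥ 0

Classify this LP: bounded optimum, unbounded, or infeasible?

The boundaries 8x - y = 20 and x = 0 meet at (0, -20), but that point violates y ≥ 0. Every candidate vertex is excluded by some other constraint, so the feasible region is empty.

infeasible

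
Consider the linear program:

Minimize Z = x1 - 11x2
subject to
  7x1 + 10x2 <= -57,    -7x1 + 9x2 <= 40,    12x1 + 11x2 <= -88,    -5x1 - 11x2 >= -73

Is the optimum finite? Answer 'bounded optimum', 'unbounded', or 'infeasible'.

Corner points and Z = x1 - 11x2:
  (-913/133, -17/19) → Z = 396/133
  (-253/43, -68/43) → Z = 495/43
The feasible region has finitely many vertices and no improving ray; the minimum is 396/133 at (-913/133, -17/19).

bounded optimum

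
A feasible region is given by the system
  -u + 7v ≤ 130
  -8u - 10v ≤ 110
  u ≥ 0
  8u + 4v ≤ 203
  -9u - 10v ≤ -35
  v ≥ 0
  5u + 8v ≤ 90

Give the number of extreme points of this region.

Intersecting each pair of boundary lines and keeping only the points that satisfy every inequality leaves:
  (0, 7/2)
  (0, 45/4)
  (35/9, 0)
  (18, 0)

4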